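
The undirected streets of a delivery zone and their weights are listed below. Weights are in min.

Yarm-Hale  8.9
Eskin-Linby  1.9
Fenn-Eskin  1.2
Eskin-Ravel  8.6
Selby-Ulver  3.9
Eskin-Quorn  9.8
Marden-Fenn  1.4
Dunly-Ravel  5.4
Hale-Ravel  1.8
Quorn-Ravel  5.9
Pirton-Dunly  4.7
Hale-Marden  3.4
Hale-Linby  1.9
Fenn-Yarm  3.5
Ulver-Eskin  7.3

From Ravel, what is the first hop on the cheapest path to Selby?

Candidate routes:
Ravel–Eskin–Ulver–Selby: 8.6+7.3+3.9 = 19.8
Ravel–Hale–Linby–Eskin–Ulver–Selby: 1.8+1.9+1.9+7.3+3.9 = 16.8
Ravel–Hale–Marden–Fenn–Eskin–Ulver–Selby: 1.8+3.4+1.4+1.2+7.3+3.9 = 19
The minimum is 16.8 min via Ravel–Hale–Linby–Eskin–Ulver–Selby.
So from Ravel the first move is to Hale.

Hale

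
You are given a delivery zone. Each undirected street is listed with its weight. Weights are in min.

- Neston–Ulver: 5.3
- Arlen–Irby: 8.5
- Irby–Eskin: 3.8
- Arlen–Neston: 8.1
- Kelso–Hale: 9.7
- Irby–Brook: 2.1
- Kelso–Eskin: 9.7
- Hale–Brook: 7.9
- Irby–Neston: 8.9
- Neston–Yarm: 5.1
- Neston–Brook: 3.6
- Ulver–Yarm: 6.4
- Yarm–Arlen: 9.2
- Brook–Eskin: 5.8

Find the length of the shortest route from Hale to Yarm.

16.6 min

Running Dijkstra from Hale:
Hale: 0
Brook: 7.9  (via Hale)
Kelso: 9.7  (via Hale)
Irby: 10  (via Brook)
Neston: 11.5  (via Brook)
Eskin: 13.7  (via Brook)
Yarm: 16.6  (via Neston)
Shortest route: Hale–Brook–Neston–Yarm = 16.6 min.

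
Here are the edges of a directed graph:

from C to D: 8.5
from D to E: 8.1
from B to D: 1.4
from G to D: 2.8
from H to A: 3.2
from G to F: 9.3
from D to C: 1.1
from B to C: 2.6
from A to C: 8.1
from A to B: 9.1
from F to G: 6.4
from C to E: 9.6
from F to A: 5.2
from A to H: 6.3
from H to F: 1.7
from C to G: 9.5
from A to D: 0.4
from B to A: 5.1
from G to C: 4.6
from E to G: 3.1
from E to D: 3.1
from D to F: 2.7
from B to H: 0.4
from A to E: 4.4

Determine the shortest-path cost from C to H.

Settle nodes by increasing distance from C:
C: 0
D: 8.5  (via C)
G: 9.5  (via C)
E: 9.6  (via C)
F: 11.2  (via D)
A: 16.4  (via F)
H: 22.7  (via A)
Shortest route: C → D → F → A → H = 22.7.

22.7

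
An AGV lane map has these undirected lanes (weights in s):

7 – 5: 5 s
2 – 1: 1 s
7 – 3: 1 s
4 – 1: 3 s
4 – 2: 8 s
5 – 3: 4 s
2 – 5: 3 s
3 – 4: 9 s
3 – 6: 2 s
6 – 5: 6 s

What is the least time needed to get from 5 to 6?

6 s

Enumerating some paths:
5–7–3–6: 5+1+2 = 8
5–6: 6 = 6
Cheapest is 5–6 at 6 s.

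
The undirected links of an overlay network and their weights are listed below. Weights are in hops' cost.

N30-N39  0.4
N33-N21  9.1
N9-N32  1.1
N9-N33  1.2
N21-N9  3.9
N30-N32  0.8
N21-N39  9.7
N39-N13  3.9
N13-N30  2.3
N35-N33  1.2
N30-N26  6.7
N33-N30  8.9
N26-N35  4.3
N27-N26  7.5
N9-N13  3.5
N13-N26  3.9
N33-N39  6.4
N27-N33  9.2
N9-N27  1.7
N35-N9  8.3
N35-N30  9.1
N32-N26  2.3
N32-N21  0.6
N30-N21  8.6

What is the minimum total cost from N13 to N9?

3.5 hops' cost

Shortest distances from N13:
N13: 0
N30: 2.3  (via N13)
N39: 2.7  (via N30)
N32: 3.1  (via N30)
N9: 3.5  (via N13)
Shortest route: N13 → N9 = 3.5 hops' cost.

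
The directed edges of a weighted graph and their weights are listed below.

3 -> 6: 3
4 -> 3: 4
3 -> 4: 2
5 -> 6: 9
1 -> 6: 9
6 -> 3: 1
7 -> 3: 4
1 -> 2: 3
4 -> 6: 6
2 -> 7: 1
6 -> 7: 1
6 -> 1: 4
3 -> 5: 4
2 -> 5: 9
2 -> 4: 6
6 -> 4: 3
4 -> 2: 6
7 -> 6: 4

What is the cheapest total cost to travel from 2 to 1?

Compare a few routes:
2–7–6–1: 1+4+4 = 9
2–7–3–6–1: 1+4+3+4 = 12
Cheapest is 2–7–6–1 at 9.

9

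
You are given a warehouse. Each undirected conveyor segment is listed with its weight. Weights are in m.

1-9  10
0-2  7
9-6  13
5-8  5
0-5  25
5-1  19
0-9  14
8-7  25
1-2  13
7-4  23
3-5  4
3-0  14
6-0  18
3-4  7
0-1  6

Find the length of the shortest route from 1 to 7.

49 m

Settle nodes by increasing distance from 1:
1: 0
0: 6  (via 1)
9: 10  (via 1)
2: 13  (via 1)
5: 19  (via 1)
3: 20  (via 0)
6: 23  (via 9)
8: 24  (via 5)
4: 27  (via 3)
7: 49  (via 8)
Shortest route: 1 → 5 → 8 → 7 = 49 m.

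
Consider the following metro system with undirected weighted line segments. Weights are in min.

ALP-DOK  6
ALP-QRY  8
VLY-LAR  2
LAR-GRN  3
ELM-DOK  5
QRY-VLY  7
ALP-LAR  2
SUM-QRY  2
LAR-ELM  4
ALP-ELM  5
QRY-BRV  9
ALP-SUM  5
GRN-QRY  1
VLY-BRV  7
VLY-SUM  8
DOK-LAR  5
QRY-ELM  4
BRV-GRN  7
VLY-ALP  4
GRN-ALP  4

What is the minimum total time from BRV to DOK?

Compare a few routes:
BRV - GRN - ALP - DOK: 7+4+6 = 17
BRV - GRN - LAR - DOK: 7+3+5 = 15
BRV - VLY - LAR - DOK: 7+2+5 = 14
BRV - GRN - QRY - ELM - DOK: 7+1+4+5 = 17
Cheapest is BRV - VLY - LAR - DOK at 14 min.

14 min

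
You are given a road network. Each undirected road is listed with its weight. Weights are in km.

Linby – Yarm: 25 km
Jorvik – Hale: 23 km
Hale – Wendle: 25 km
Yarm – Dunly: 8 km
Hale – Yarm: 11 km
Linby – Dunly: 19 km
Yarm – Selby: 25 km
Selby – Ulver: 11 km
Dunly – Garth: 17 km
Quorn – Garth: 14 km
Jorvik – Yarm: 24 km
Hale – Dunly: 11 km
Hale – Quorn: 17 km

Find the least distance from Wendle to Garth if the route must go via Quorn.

Best Wendle to Quorn: Wendle–Hale–Quorn costing 42
Shortest Quorn→Garth: Quorn–Garth = 14
Total via Quorn: 42 + 14 = 56 km.

56 km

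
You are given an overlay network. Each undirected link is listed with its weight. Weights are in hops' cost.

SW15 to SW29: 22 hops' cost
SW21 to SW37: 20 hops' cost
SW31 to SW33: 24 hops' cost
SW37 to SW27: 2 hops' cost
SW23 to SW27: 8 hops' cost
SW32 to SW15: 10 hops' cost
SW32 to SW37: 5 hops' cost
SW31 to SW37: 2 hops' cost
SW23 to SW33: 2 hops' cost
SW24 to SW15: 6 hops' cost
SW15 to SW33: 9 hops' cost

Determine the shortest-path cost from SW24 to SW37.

Compare a few routes:
SW24 - SW15 - SW33 - SW23 - SW27 - SW37: 6+9+2+8+2 = 27
SW24 - SW15 - SW32 - SW37: 6+10+5 = 21
The minimum is 21 hops' cost via SW24 - SW15 - SW32 - SW37.

21 hops' cost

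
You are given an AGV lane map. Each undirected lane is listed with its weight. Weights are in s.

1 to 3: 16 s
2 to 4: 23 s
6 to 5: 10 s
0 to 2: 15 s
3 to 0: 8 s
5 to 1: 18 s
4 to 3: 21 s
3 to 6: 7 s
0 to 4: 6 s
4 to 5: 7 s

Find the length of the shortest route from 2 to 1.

39 s

Compare a few routes:
2 - 0 - 3 - 1: 15+8+16 = 39
2 - 0 - 4 - 5 - 1: 15+6+7+18 = 46
Cheapest is 2 - 0 - 3 - 1 at 39 s.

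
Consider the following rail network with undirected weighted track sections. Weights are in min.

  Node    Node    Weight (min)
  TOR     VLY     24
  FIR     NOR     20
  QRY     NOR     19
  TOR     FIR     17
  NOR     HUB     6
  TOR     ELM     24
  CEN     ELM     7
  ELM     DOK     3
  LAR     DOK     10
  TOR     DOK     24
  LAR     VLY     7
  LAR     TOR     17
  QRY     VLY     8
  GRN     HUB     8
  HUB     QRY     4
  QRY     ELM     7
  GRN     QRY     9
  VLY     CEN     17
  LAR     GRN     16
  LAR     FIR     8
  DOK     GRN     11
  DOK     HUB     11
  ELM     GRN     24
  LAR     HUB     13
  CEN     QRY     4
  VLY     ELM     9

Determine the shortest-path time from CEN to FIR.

27 min

Running Dijkstra from CEN:
CEN: 0
QRY: 4  (via CEN)
ELM: 7  (via CEN)
HUB: 8  (via QRY)
DOK: 10  (via ELM)
VLY: 12  (via QRY)
GRN: 13  (via QRY)
NOR: 14  (via HUB)
LAR: 19  (via VLY)
FIR: 27  (via LAR)
Shortest route: CEN–QRY–VLY–LAR–FIR = 27 min.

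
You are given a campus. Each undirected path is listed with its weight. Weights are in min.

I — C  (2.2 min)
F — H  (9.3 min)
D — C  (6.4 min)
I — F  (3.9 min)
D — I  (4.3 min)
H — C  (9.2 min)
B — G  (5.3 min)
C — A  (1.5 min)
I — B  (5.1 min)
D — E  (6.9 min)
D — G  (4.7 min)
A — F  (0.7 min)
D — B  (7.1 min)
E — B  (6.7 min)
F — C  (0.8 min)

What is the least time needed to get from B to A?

Candidate routes:
B - I - C - A: 5.1+2.2+1.5 = 8.8
B - I - F - A: 5.1+3.9+0.7 = 9.7
The minimum is 8.8 min via B - I - C - A.

8.8 min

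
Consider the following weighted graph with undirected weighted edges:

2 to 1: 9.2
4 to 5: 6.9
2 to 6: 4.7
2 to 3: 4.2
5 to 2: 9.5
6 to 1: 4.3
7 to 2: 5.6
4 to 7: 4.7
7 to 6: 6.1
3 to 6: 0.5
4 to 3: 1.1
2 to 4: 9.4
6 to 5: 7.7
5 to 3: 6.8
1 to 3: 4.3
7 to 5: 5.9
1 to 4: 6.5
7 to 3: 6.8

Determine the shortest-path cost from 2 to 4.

5.3

Enumerating some paths:
2–3–4: 4.2+1.1 = 5.3
2–6–3–4: 4.7+0.5+1.1 = 6.3
The minimum is 5.3 via 2–3–4.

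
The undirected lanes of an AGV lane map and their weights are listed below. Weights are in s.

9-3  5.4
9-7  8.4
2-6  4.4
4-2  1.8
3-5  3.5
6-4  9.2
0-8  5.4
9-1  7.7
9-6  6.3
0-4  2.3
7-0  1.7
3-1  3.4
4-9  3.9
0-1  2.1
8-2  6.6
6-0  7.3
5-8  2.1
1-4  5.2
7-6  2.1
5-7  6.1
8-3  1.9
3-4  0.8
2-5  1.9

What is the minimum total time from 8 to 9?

Running Dijkstra from 8:
8: 0
3: 1.9  (via 8)
5: 2.1  (via 8)
4: 2.7  (via 3)
2: 4  (via 5)
0: 5  (via 4)
1: 5.3  (via 3)
9: 6.6  (via 4)
Shortest route: 8–3–4–9 = 6.6 s.

6.6 s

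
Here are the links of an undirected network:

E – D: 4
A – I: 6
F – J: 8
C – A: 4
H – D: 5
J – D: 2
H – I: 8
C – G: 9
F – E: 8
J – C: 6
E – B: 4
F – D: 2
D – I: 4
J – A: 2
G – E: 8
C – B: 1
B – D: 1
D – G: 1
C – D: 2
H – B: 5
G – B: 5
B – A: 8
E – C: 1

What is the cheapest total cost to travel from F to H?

7

Candidate routes:
F - D - G - B - H: 2+1+5+5 = 13
F - D - B - H: 2+1+5 = 8
F - D - C - B - H: 2+2+1+5 = 10
F - D - H: 2+5 = 7
The minimum is 7 via F - D - H.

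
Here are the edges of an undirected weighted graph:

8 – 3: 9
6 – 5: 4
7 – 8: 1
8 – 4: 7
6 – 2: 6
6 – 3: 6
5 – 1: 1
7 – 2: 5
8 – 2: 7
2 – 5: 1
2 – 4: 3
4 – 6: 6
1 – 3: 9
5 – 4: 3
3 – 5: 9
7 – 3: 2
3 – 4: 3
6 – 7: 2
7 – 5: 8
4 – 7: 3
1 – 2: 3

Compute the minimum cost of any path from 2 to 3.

Enumerating some paths:
2 - 4 - 3: 3+3 = 6
2 - 5 - 4 - 3: 1+3+3 = 7
Cheapest is 2 - 4 - 3 at 6.

6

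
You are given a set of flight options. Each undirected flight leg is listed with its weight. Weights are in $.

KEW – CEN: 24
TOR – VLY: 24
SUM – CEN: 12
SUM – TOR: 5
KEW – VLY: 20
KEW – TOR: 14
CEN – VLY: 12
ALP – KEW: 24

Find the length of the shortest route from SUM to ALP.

Shortest distances from SUM:
SUM: 0
TOR: 5  (via SUM)
CEN: 12  (via SUM)
KEW: 19  (via TOR)
VLY: 24  (via CEN)
ALP: 43  (via KEW)
Shortest route: SUM → TOR → KEW → ALP = $43.

$43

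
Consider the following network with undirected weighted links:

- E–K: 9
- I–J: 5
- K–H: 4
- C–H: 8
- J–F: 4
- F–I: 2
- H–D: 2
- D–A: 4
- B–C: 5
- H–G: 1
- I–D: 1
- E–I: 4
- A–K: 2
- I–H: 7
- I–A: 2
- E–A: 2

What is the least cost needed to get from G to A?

Enumerating some paths:
G → H → D → A: 1+2+4 = 7
G → H → D → I → A: 1+2+1+2 = 6
G → H → K → A: 1+4+2 = 7
The minimum is 6 via G → H → D → I → A.

6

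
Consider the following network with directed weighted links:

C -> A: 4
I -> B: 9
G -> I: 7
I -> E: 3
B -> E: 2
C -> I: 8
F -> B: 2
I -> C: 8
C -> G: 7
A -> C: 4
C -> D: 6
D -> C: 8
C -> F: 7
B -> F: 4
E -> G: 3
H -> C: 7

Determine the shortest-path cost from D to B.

Settle nodes by increasing distance from D:
D: 0
C: 8  (via D)
A: 12  (via C)
F: 15  (via C)
G: 15  (via C)
I: 16  (via C)
B: 17  (via F)
Shortest route: D → C → F → B = 17.

17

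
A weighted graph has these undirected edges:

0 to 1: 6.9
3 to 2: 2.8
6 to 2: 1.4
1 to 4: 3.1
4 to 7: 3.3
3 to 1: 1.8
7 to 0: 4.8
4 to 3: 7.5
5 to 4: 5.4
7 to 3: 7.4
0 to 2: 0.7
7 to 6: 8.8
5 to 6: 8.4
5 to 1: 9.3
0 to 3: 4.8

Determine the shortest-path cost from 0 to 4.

Settle nodes by increasing distance from 0:
0: 0
2: 0.7  (via 0)
6: 2.1  (via 2)
3: 3.5  (via 2)
7: 4.8  (via 0)
1: 5.3  (via 3)
4: 8.1  (via 7)
Shortest route: 0 → 7 → 4 = 8.1.

8.1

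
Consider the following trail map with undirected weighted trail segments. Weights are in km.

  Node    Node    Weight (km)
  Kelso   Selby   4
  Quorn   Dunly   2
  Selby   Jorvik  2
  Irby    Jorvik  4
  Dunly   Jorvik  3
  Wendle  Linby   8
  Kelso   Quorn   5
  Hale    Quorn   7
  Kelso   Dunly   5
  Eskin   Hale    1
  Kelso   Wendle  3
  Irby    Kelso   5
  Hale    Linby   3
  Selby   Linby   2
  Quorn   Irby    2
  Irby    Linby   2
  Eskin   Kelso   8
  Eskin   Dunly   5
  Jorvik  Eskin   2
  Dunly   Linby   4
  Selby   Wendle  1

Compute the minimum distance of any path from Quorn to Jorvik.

Compare a few routes:
Quorn - Dunly - Jorvik: 2+3 = 5
Quorn - Irby - Jorvik: 2+4 = 6
Cheapest is Quorn - Dunly - Jorvik at 5 km.

5 km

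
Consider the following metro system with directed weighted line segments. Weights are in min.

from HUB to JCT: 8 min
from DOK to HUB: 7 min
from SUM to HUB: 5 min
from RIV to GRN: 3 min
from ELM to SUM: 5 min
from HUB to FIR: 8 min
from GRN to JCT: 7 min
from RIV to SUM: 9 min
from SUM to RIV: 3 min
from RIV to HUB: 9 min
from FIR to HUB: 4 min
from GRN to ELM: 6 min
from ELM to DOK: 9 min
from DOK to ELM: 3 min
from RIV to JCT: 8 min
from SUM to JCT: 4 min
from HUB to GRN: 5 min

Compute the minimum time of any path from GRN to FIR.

Compare a few routes:
GRN–ELM–SUM–HUB–FIR: 6+5+5+8 = 24
GRN–ELM–SUM–RIV–HUB–FIR: 6+5+3+9+8 = 31
GRN–ELM–DOK–HUB–FIR: 6+9+7+8 = 30
Cheapest is GRN–ELM–SUM–HUB–FIR at 24 min.

24 min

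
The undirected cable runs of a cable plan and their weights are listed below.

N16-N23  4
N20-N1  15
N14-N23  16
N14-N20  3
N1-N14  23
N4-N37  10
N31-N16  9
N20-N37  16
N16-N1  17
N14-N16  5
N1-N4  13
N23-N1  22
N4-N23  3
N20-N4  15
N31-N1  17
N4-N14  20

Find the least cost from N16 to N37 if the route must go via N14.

Best N16 to N14: N16–N14 costing 5
Best N14 to N37: N14–N20–N37 costing 19
Total via N14: 5 + 19 = 24.

24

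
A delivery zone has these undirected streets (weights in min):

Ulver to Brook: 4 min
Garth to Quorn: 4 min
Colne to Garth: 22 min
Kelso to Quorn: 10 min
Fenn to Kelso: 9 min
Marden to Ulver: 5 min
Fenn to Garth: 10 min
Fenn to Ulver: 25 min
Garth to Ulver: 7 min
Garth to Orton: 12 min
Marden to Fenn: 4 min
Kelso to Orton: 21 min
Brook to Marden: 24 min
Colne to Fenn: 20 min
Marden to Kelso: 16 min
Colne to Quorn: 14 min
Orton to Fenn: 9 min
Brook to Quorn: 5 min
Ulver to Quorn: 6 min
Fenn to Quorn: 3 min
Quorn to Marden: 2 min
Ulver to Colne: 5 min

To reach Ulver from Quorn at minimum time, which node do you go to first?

Candidate routes:
Quorn–Brook–Ulver: 5+4 = 9
Quorn–Marden–Ulver: 2+5 = 7
Quorn–Ulver: 6 = 6
Cheapest is Quorn–Ulver at 6 min.
So from Quorn the first move is to Ulver.

Ulver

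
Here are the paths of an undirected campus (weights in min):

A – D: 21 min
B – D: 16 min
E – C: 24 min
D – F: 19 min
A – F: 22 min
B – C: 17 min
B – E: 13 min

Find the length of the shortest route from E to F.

48 min

Enumerating some paths:
E - B - D - A - F: 13+16+21+22 = 72
E - C - B - D - F: 24+17+16+19 = 76
E - B - D - F: 13+16+19 = 48
The minimum is 48 min via E - B - D - F.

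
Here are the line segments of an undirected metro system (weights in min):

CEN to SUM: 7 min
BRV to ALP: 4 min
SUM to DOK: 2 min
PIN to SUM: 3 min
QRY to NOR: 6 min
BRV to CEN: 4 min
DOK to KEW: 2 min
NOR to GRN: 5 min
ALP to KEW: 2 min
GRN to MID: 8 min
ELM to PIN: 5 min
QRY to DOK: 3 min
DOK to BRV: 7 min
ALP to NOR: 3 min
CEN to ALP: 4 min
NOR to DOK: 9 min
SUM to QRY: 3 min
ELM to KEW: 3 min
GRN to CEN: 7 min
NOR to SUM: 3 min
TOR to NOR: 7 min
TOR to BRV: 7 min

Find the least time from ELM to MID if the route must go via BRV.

28 min

Shortest ELM→BRV: ELM–KEW–ALP–BRV = 9
Best BRV to MID: BRV–CEN–GRN–MID costing 19
Total via BRV: 9 + 19 = 28 min.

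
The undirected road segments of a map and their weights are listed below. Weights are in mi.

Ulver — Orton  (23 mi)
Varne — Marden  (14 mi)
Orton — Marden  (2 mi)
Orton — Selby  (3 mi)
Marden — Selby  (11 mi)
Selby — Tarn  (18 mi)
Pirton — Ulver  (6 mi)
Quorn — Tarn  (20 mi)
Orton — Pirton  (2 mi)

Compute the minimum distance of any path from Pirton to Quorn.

Settle nodes by increasing distance from Pirton:
Pirton: 0
Orton: 2  (via Pirton)
Marden: 4  (via Orton)
Selby: 5  (via Orton)
Ulver: 6  (via Pirton)
Varne: 18  (via Marden)
Tarn: 23  (via Selby)
Quorn: 43  (via Tarn)
Shortest route: Pirton → Orton → Selby → Tarn → Quorn = 43 mi.

43 mi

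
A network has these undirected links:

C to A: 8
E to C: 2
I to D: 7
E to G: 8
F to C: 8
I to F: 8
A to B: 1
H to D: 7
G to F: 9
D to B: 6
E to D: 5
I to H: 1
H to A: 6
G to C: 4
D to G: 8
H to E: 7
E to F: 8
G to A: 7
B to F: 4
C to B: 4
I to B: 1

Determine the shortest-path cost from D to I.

Candidate routes:
D - E - C - B - I: 5+2+4+1 = 12
D - H - I: 7+1 = 8
D - I: 7 = 7
The minimum is 7 via D - I.

7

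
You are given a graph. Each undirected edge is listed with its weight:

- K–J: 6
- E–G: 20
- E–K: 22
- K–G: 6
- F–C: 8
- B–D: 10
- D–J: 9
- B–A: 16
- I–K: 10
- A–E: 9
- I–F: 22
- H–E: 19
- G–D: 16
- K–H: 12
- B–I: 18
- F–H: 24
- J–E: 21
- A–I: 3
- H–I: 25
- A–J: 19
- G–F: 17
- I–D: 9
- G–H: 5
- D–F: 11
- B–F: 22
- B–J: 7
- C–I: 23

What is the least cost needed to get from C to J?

28

Shortest distances from C:
C: 0
F: 8  (via C)
D: 19  (via F)
I: 23  (via C)
G: 25  (via F)
A: 26  (via I)
J: 28  (via D)
Shortest route: C → F → D → J = 28.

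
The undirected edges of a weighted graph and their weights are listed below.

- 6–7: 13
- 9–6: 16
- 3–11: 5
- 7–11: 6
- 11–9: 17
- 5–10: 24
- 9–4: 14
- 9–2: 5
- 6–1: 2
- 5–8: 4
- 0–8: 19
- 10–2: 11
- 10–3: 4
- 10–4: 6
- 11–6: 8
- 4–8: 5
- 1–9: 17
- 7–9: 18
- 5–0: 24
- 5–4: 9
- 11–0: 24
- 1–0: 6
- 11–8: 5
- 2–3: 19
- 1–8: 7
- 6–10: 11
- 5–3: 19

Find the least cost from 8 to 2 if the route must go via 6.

Shortest 8→6: 8 → 1 → 6 = 9
Best 6 to 2: 6 → 9 → 2 costing 21
Total via 6: 9 + 21 = 30.

30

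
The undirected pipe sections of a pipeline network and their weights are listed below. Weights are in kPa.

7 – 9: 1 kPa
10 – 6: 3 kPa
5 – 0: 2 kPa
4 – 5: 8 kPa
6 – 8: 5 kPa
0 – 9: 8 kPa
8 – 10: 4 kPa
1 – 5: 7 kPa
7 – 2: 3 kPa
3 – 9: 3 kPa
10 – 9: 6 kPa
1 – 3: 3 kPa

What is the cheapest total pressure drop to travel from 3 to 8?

13 kPa

Candidate routes:
3 → 9 → 10 → 6 → 8: 3+6+3+5 = 17
3 → 9 → 10 → 8: 3+6+4 = 13
Cheapest is 3 → 9 → 10 → 8 at 13 kPa.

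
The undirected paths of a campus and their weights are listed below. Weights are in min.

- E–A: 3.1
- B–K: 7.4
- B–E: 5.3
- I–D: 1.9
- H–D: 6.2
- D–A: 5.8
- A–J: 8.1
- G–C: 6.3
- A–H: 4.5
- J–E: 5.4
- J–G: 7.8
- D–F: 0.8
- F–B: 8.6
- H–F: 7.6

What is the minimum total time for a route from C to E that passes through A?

25.3 min

Shortest C→A: C → G → J → A = 22.2
Shortest A→E: A → E = 3.1
Total via A: 22.2 + 3.1 = 25.3 min.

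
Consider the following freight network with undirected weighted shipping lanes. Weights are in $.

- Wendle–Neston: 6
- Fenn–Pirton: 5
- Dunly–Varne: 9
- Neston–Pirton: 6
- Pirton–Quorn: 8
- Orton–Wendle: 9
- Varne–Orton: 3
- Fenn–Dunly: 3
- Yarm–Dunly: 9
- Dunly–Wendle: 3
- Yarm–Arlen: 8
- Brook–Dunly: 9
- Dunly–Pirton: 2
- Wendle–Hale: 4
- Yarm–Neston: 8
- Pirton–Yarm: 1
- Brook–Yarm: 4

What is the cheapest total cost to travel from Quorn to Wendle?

Enumerating some paths:
Quorn → Pirton → Dunly → Wendle: 8+2+3 = 13
Quorn → Pirton → Fenn → Dunly → Wendle: 8+5+3+3 = 19
The minimum is $13 via Quorn → Pirton → Dunly → Wendle.

$13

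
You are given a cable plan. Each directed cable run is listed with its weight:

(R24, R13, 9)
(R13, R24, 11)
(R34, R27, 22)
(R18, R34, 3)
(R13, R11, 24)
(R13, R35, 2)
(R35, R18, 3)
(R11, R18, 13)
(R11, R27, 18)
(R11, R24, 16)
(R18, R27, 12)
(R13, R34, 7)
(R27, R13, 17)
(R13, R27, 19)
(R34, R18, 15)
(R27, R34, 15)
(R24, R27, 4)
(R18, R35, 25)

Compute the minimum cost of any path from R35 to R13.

32

Running Dijkstra from R35:
R35: 0
R18: 3  (via R35)
R34: 6  (via R18)
R27: 15  (via R18)
R13: 32  (via R27)
Shortest route: R35–R18–R27–R13 = 32.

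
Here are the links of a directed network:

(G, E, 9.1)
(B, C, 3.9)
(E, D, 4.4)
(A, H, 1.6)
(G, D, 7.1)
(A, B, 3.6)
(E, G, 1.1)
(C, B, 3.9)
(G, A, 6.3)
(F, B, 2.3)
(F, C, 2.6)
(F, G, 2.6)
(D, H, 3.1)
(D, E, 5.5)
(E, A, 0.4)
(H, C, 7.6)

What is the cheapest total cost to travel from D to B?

9.5

Candidate routes:
D - E - A - B: 5.5+0.4+3.6 = 9.5
D - H - C - B: 3.1+7.6+3.9 = 14.6
The minimum is 9.5 via D - E - A - B.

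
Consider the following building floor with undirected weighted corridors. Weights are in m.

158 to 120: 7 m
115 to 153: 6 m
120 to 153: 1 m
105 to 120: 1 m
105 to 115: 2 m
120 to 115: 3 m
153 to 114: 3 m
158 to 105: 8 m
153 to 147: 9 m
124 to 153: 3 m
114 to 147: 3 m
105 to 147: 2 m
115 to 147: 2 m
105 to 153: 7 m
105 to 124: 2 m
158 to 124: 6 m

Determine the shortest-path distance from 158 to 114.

Candidate routes:
158–124–153–114: 6+3+3 = 12
158–120–153–114: 7+1+3 = 11
The minimum is 11 m via 158–120–153–114.

11 m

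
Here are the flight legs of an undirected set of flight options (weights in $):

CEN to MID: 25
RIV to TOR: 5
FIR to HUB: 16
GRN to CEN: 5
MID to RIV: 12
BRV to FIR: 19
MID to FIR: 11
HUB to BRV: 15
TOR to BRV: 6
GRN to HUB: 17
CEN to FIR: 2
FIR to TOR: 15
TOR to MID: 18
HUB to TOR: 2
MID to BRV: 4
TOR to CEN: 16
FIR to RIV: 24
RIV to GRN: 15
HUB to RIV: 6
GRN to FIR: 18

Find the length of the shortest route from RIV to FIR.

Enumerating some paths:
RIV–GRN–CEN–FIR: 15+5+2 = 22
RIV–TOR–FIR: 5+15 = 20
Cheapest is RIV–TOR–FIR at $20.

$20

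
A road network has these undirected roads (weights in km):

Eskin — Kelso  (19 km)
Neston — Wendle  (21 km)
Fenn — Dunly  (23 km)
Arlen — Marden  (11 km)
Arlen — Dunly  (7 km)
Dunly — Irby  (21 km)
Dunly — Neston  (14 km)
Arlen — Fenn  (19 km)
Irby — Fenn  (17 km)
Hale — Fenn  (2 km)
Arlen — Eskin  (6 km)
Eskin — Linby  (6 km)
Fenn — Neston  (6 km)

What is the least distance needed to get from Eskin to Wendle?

48 km

Compare a few routes:
Eskin → Arlen → Dunly → Irby → Fenn → Neston → Wendle: 6+7+21+17+6+21 = 78
Eskin → Arlen → Fenn → Neston → Wendle: 6+19+6+21 = 52
Eskin → Arlen → Dunly → Neston → Wendle: 6+7+14+21 = 48
Eskin → Arlen → Dunly → Fenn → Neston → Wendle: 6+7+23+6+21 = 63
The minimum is 48 km via Eskin → Arlen → Dunly → Neston → Wendle.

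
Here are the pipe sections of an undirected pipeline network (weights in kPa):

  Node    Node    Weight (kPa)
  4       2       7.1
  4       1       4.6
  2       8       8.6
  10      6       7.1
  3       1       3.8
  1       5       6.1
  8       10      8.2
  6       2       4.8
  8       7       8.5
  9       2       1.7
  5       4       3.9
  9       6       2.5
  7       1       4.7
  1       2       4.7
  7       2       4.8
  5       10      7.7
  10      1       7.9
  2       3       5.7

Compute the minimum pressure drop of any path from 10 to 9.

Enumerating some paths:
10 → 1 → 2 → 9: 7.9+4.7+1.7 = 14.3
10 → 8 → 2 → 9: 8.2+8.6+1.7 = 18.5
10 → 6 → 9: 7.1+2.5 = 9.6
10 → 6 → 2 → 9: 7.1+4.8+1.7 = 13.6
Cheapest is 10 → 6 → 9 at 9.6 kPa.

9.6 kPa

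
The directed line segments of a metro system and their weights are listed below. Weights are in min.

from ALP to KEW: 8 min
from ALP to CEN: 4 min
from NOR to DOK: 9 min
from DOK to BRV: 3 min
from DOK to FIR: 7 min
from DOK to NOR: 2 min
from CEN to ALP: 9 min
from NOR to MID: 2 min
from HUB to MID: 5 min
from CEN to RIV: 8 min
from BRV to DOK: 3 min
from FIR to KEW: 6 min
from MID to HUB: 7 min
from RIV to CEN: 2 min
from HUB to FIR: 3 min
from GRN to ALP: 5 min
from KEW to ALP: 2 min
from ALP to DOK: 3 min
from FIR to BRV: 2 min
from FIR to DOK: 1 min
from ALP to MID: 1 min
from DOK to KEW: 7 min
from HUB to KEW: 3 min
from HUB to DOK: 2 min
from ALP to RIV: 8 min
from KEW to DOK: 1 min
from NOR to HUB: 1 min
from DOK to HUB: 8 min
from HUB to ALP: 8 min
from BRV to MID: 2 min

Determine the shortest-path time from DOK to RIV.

16 min

Enumerating some paths:
DOK → KEW → ALP → RIV: 7+2+8 = 17
DOK → NOR → HUB → ALP → RIV: 2+1+8+8 = 19
DOK → NOR → HUB → KEW → ALP → RIV: 2+1+3+2+8 = 16
Cheapest is DOK → NOR → HUB → KEW → ALP → RIV at 16 min.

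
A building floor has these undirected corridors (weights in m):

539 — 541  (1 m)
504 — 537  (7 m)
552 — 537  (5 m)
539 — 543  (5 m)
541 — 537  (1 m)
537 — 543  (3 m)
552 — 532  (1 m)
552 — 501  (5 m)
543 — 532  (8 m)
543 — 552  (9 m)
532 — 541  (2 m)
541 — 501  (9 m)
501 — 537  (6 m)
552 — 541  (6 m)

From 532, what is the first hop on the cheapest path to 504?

541

Enumerating some paths:
532–552–541–537–504: 1+6+1+7 = 15
532–541–537–504: 2+1+7 = 10
532–552–537–504: 1+5+7 = 13
The minimum is 10 m via 532–541–537–504.
So from 532 the first move is to 541.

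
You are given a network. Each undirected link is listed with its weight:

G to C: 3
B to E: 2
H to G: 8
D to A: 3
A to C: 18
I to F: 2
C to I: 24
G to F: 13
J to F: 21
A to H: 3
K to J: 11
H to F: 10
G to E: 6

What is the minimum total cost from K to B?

53

Compare a few routes:
K–J–F–H–G–E–B: 11+21+10+8+6+2 = 58
K–J–F–H–A–C–G–E–B: 11+21+10+3+18+3+6+2 = 74
K–J–F–I–C–G–E–B: 11+21+2+24+3+6+2 = 69
K–J–F–G–E–B: 11+21+13+6+2 = 53
Cheapest is K–J–F–G–E–B at 53.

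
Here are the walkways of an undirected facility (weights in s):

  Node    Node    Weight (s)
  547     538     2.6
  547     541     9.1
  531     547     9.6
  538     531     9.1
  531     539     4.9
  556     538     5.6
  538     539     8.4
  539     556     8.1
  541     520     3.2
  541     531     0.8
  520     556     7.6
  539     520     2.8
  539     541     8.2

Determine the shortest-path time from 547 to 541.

9.1 s

Enumerating some paths:
547 - 541: 9.1 = 9.1
547 - 538 - 531 - 541: 2.6+9.1+0.8 = 12.5
547 - 531 - 541: 9.6+0.8 = 10.4
Cheapest is 547 - 541 at 9.1 s.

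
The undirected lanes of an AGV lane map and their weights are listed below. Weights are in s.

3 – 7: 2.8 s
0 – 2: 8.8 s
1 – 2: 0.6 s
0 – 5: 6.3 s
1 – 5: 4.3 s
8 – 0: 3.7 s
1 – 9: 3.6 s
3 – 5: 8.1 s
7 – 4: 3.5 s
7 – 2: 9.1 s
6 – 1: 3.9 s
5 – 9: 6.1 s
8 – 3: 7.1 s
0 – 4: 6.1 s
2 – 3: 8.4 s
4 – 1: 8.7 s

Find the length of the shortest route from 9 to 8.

Running Dijkstra from 9:
9: 0
1: 3.6  (via 9)
2: 4.2  (via 1)
5: 6.1  (via 9)
6: 7.5  (via 1)
4: 12.3  (via 1)
0: 12.4  (via 5)
3: 12.6  (via 2)
7: 13.3  (via 2)
8: 16.1  (via 0)
Shortest route: 9 → 5 → 0 → 8 = 16.1 s.

16.1 s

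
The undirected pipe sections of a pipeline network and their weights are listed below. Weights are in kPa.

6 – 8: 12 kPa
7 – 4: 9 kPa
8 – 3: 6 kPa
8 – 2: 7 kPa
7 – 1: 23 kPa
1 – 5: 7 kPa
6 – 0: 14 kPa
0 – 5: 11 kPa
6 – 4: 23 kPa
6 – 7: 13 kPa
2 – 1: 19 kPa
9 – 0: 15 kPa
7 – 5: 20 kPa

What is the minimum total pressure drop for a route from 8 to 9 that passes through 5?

Shortest 8→5: 8–2–1–5 = 33
Best 5 to 9: 5–0–9 costing 26
Total via 5: 33 + 26 = 59 kPa.

59 kPa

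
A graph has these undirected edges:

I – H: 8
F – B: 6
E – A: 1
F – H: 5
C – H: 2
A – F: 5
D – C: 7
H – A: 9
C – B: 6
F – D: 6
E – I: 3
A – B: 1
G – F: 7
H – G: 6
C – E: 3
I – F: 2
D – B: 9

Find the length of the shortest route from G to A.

12

Candidate routes:
G → F → A: 7+5 = 12
G → F → I → E → A: 7+2+3+1 = 13
G → F → B → A: 7+6+1 = 14
The minimum is 12 via G → F → A.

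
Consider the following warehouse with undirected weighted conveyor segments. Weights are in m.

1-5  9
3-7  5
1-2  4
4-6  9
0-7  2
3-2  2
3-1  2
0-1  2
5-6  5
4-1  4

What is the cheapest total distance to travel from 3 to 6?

15 m

Compare a few routes:
3–1–5–6: 2+9+5 = 16
3–2–1–4–6: 2+4+4+9 = 19
3–1–4–6: 2+4+9 = 15
The minimum is 15 m via 3–1–4–6.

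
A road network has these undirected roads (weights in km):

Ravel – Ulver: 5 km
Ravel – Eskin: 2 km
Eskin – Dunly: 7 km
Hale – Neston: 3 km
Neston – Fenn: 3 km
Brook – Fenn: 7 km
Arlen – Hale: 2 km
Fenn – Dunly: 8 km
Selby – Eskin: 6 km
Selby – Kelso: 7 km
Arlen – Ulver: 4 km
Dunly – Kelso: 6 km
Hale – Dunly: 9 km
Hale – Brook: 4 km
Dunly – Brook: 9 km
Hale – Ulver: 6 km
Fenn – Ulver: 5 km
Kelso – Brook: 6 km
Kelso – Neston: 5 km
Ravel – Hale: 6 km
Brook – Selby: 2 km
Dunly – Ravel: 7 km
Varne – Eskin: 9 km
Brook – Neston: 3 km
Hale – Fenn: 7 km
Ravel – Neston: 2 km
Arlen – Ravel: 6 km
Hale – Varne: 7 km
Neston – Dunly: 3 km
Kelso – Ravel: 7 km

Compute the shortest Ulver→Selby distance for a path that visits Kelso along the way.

Best Ulver to Kelso: Ulver–Ravel–Kelso costing 12
Shortest Kelso→Selby: Kelso–Selby = 7
Total via Kelso: 12 + 7 = 19 km.

19 km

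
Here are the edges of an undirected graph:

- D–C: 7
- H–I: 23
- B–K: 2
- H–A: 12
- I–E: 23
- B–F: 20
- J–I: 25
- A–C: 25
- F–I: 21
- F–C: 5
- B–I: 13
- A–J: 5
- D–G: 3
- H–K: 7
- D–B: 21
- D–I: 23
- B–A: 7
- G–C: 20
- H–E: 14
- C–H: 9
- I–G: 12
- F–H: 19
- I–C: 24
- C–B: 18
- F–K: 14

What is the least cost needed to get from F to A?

Compare a few routes:
F–B–A: 20+7 = 27
F–C–H–A: 5+9+12 = 26
F–C–B–A: 5+18+7 = 30
F–K–B–A: 14+2+7 = 23
The minimum is 23 via F–K–B–A.

23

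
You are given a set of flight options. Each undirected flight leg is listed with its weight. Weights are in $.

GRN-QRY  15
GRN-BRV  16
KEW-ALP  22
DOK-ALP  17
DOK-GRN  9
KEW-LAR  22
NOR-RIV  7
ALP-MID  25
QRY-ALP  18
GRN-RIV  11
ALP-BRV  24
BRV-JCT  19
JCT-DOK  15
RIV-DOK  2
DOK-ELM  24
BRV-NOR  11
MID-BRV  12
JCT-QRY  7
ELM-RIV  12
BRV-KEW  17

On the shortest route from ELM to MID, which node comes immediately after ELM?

Enumerating some paths:
ELM - RIV - NOR - BRV - MID: 12+7+11+12 = 42
ELM - RIV - DOK - GRN - BRV - MID: 12+2+9+16+12 = 51
ELM - RIV - GRN - BRV - MID: 12+11+16+12 = 51
Cheapest is ELM - RIV - NOR - BRV - MID at $42.
So from ELM the first move is to RIV.

RIV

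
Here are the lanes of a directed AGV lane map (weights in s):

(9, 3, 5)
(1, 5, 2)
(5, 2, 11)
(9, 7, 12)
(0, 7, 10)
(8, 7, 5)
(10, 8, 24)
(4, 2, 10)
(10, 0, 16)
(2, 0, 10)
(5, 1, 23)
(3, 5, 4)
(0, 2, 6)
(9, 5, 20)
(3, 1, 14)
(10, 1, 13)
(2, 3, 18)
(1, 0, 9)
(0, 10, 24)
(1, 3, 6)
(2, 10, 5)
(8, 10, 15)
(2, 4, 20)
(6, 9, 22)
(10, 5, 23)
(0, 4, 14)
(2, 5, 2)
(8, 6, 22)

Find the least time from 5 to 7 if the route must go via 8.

Best 5 to 8: 5–2–10–8 costing 40
Best 8 to 7: 8–7 costing 5
Total via 8: 40 + 5 = 45 s.

45 s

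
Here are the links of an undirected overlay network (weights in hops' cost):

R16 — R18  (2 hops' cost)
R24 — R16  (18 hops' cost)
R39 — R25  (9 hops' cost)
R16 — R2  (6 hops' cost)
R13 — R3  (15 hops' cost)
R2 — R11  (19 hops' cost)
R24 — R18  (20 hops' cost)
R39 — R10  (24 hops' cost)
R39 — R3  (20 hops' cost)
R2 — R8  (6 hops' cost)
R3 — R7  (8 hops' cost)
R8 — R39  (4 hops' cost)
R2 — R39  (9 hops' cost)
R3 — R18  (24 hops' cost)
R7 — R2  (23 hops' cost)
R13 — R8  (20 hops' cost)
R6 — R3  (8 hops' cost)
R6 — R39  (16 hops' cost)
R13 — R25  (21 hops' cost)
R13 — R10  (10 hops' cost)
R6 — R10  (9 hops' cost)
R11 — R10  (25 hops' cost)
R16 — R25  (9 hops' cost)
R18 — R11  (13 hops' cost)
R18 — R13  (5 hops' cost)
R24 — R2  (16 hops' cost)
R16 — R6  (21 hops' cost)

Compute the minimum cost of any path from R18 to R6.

23 hops' cost

Compare a few routes:
R18–R16–R6: 2+21 = 23
R18–R13–R10–R6: 5+10+9 = 24
R18–R3–R6: 24+8 = 32
R18–R13–R3–R6: 5+15+8 = 28
The minimum is 23 hops' cost via R18–R16–R6.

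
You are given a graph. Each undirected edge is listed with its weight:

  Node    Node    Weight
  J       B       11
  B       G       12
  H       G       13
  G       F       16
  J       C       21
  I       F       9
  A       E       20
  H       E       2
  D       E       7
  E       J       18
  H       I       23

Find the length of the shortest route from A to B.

Compare a few routes:
A - E - J - B: 20+18+11 = 49
A - E - H - I - F - G - B: 20+2+23+9+16+12 = 82
A - E - H - G - B: 20+2+13+12 = 47
Cheapest is A - E - H - G - B at 47.

47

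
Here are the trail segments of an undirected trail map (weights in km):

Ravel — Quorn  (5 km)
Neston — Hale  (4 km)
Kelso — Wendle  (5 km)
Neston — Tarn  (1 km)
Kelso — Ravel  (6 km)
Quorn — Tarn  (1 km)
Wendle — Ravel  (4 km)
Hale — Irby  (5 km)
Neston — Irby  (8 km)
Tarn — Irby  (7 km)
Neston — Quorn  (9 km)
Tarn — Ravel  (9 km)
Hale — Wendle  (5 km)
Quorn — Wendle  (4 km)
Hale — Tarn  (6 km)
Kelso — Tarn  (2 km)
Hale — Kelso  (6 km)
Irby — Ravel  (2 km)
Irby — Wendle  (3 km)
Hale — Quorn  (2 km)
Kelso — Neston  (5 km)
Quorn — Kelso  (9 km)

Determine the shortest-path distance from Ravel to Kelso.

Shortest distances from Ravel:
Ravel: 0
Irby: 2  (via Ravel)
Wendle: 4  (via Ravel)
Quorn: 5  (via Ravel)
Kelso: 6  (via Ravel)
Shortest route: Ravel–Kelso = 6 km.

6 km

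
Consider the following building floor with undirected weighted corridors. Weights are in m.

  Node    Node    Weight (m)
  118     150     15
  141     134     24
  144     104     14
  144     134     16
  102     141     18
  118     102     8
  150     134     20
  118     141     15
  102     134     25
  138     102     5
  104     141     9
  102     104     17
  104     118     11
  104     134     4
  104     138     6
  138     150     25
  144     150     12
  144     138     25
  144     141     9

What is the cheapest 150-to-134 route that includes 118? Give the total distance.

Shortest 150→118: 150 → 118 = 15
Best 118 to 134: 118 → 104 → 134 costing 15
Total via 118: 15 + 15 = 30 m.

30 m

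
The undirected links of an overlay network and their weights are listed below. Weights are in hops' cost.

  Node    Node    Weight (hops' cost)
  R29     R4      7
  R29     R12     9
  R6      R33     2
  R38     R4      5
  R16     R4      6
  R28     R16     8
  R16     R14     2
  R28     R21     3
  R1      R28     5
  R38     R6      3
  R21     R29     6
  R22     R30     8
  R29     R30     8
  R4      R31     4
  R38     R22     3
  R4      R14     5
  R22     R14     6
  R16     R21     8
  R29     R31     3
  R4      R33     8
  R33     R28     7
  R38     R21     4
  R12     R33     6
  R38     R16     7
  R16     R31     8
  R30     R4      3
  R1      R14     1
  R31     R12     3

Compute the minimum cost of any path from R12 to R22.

Settle nodes by increasing distance from R12:
R12: 0
R31: 3  (via R12)
R33: 6  (via R12)
R29: 6  (via R31)
R4: 7  (via R31)
R6: 8  (via R33)
R30: 10  (via R4)
R16: 11  (via R31)
R38: 11  (via R6)
R14: 12  (via R4)
R21: 12  (via R29)
R1: 13  (via R14)
R28: 13  (via R33)
R22: 14  (via R38)
Shortest route: R12–R33–R6–R38–R22 = 14 hops' cost.

14 hops' cost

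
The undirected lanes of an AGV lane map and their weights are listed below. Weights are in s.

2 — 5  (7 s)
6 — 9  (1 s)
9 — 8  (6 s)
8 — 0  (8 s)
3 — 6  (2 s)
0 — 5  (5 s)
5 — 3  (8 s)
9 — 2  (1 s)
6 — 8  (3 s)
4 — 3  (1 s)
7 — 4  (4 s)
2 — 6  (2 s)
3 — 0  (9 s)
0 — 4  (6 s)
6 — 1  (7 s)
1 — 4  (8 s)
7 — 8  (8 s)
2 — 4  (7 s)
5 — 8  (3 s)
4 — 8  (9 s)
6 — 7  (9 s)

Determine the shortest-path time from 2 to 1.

Settle nodes by increasing distance from 2:
2: 0
9: 1  (via 2)
6: 2  (via 2)
3: 4  (via 6)
4: 5  (via 3)
8: 5  (via 6)
5: 7  (via 2)
1: 9  (via 6)
Shortest route: 2 → 6 → 1 = 9 s.

9 s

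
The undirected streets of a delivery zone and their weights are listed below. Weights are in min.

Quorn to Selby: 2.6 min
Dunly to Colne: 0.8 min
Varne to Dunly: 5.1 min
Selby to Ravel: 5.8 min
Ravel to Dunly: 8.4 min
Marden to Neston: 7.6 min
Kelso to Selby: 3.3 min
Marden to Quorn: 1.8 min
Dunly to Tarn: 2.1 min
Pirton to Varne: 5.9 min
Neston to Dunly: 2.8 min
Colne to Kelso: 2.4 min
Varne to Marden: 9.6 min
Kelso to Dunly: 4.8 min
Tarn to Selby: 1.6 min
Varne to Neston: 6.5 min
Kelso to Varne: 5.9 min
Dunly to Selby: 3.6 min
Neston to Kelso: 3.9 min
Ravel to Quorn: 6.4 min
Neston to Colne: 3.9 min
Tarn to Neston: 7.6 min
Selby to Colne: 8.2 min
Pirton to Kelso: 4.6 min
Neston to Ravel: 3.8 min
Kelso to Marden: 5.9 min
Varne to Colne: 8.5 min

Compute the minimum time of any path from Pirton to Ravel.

12.3 min

Shortest distances from Pirton:
Pirton: 0
Kelso: 4.6  (via Pirton)
Varne: 5.9  (via Pirton)
Colne: 7  (via Kelso)
Dunly: 7.8  (via Colne)
Selby: 7.9  (via Kelso)
Neston: 8.5  (via Kelso)
Tarn: 9.5  (via Selby)
Marden: 10.5  (via Kelso)
Quorn: 10.5  (via Selby)
Ravel: 12.3  (via Neston)
Shortest route: Pirton → Kelso → Neston → Ravel = 12.3 min.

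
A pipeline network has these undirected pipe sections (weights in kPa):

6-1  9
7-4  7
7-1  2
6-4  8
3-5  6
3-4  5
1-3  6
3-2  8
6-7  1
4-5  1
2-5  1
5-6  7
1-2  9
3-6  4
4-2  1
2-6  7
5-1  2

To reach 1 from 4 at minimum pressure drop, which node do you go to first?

Compare a few routes:
4 - 2 - 5 - 1: 1+1+2 = 4
4 - 5 - 1: 1+2 = 3
Cheapest is 4 - 5 - 1 at 3 kPa.
So from 4 the first move is to 5.

5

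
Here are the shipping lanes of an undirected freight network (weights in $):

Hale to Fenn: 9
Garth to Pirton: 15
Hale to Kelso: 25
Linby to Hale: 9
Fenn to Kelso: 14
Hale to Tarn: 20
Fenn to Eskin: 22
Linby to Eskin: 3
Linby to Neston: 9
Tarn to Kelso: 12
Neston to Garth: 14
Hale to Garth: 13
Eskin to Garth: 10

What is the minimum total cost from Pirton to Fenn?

$37

Enumerating some paths:
Pirton–Garth–Hale–Fenn: 15+13+9 = 37
Pirton–Garth–Eskin–Linby–Hale–Fenn: 15+10+3+9+9 = 46
Cheapest is Pirton–Garth–Hale–Fenn at $37.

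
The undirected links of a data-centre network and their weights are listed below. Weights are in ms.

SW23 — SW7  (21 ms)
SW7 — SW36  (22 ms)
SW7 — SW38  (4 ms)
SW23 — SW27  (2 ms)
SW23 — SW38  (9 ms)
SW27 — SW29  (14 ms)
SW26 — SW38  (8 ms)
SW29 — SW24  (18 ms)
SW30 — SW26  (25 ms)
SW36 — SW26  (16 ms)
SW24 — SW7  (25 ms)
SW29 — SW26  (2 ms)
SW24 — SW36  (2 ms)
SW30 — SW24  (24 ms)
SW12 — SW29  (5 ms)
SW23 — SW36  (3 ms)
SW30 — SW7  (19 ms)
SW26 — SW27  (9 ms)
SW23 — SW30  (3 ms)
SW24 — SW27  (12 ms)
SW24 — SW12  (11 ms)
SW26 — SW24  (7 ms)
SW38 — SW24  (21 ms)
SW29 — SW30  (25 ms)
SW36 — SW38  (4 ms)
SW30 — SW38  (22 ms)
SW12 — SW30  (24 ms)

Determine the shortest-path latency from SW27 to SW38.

9 ms

Settle nodes by increasing distance from SW27:
SW27: 0
SW23: 2  (via SW27)
SW30: 5  (via SW23)
SW36: 5  (via SW23)
SW24: 7  (via SW36)
SW26: 9  (via SW27)
SW38: 9  (via SW36)
Shortest route: SW27–SW23–SW36–SW38 = 9 ms.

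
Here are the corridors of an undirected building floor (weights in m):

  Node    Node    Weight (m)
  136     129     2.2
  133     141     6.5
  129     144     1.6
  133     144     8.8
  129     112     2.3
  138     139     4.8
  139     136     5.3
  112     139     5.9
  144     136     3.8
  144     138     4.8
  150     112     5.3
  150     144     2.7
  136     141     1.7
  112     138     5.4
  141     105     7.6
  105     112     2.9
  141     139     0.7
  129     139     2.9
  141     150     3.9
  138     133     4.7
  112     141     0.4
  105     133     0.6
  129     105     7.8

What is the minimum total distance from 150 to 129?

Running Dijkstra from 150:
150: 0
144: 2.7  (via 150)
141: 3.9  (via 150)
129: 4.3  (via 144)
Shortest route: 150 → 144 → 129 = 4.3 m.

4.3 m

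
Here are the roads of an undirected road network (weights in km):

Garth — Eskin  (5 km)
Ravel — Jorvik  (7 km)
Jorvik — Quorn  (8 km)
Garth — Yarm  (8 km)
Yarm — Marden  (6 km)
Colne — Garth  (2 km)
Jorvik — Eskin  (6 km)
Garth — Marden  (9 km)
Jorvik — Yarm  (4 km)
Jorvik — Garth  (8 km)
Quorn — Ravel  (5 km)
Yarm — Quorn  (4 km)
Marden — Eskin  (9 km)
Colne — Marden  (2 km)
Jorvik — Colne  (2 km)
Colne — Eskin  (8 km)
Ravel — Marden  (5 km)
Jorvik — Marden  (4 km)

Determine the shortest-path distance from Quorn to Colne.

10 km

Compare a few routes:
Quorn - Ravel - Marden - Colne: 5+5+2 = 12
Quorn - Jorvik - Colne: 8+2 = 10
Quorn - Yarm - Marden - Colne: 4+6+2 = 12
Quorn - Ravel - Jorvik - Colne: 5+7+2 = 14
The minimum is 10 km via Quorn - Jorvik - Colne.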